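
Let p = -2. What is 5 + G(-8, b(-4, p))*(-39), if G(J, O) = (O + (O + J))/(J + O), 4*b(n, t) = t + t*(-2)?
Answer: -157/5 ≈ -31.400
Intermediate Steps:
b(n, t) = -t/4 (b(n, t) = (t + t*(-2))/4 = (t - 2*t)/4 = (-t)/4 = -t/4)
G(J, O) = (J + 2*O)/(J + O) (G(J, O) = (O + (J + O))/(J + O) = (J + 2*O)/(J + O))
5 + G(-8, b(-4, p))*(-39) = 5 + ((-8 + 2*(-¼*(-2)))/(-8 - ¼*(-2)))*(-39) = 5 + ((-8 + 2*(½))/(-8 + ½))*(-39) = 5 + ((-8 + 1)/(-15/2))*(-39) = 5 - 2/15*(-7)*(-39) = 5 + (14/15)*(-39) = 5 - 182/5 = -157/5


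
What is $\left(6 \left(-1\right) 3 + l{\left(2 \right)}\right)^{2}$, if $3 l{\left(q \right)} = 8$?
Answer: $\frac{2116}{9} \approx 235.11$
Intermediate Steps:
$l{\left(q \right)} = \frac{8}{3}$ ($l{\left(q \right)} = \frac{1}{3} \cdot 8 = \frac{8}{3}$)
$\left(6 \left(-1\right) 3 + l{\left(2 \right)}\right)^{2} = \left(6 \left(-1\right) 3 + \frac{8}{3}\right)^{2} = \left(\left(-6\right) 3 + \frac{8}{3}\right)^{2} = \left(-18 + \frac{8}{3}\right)^{2} = \left(- \frac{46}{3}\right)^{2} = \frac{2116}{9}$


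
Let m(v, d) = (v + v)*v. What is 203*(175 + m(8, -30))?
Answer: 61509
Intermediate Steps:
m(v, d) = 2*v² (m(v, d) = (2*v)*v = 2*v²)
203*(175 + m(8, -30)) = 203*(175 + 2*8²) = 203*(175 + 2*64) = 203*(175 + 128) = 203*303 = 61509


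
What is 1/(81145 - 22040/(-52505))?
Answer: 10501/852108053 ≈ 1.2324e-5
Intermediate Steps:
1/(81145 - 22040/(-52505)) = 1/(81145 - 22040*(-1/52505)) = 1/(81145 + 4408/10501) = 1/(852108053/10501) = 10501/852108053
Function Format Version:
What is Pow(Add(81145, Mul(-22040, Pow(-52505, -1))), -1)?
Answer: Rational(10501, 852108053) ≈ 1.2324e-5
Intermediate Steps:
Pow(Add(81145, Mul(-22040, Pow(-52505, -1))), -1) = Pow(Add(81145, Mul(-22040, Rational(-1, 52505))), -1) = Pow(Add(81145, Rational(4408, 10501)), -1) = Pow(Rational(852108053, 10501), -1) = Rational(10501, 852108053)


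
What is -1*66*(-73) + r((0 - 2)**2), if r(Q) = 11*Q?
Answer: 4862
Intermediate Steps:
-1*66*(-73) + r((0 - 2)**2) = -1*66*(-73) + 11*(0 - 2)**2 = -66*(-73) + 11*(-2)**2 = 4818 + 11*4 = 4818 + 44 = 4862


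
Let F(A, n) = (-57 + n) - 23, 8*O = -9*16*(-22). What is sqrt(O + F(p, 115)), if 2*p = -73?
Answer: sqrt(431) ≈ 20.761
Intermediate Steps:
p = -73/2 (p = (1/2)*(-73) = -73/2 ≈ -36.500)
O = 396 (O = (-9*16*(-22))/8 = (-144*(-22))/8 = (1/8)*3168 = 396)
F(A, n) = -80 + n
sqrt(O + F(p, 115)) = sqrt(396 + (-80 + 115)) = sqrt(396 + 35) = sqrt(431)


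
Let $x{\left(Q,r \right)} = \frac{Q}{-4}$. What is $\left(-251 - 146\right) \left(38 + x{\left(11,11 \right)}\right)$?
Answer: $- \frac{55977}{4} \approx -13994.0$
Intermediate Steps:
$x{\left(Q,r \right)} = - \frac{Q}{4}$ ($x{\left(Q,r \right)} = Q \left(- \frac{1}{4}\right) = - \frac{Q}{4}$)
$\left(-251 - 146\right) \left(38 + x{\left(11,11 \right)}\right) = \left(-251 - 146\right) \left(38 - \frac{11}{4}\right) = - 397 \left(38 - \frac{11}{4}\right) = \left(-397\right) \frac{141}{4} = - \frac{55977}{4}$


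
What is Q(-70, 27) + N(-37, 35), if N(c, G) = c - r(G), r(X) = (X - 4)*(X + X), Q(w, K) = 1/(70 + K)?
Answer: -214078/97 ≈ -2207.0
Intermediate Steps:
r(X) = 2*X*(-4 + X) (r(X) = (-4 + X)*(2*X) = 2*X*(-4 + X))
N(c, G) = c - 2*G*(-4 + G)
Q(-70, 27) + N(-37, 35) = 1/(70 + 27) + (-37 - 2*35*(-4 + 35)) = 1/97 + (-37 - 2*35*31) = 1/97 + (-37 - 2170) = 1/97 - 2207 = -214078/97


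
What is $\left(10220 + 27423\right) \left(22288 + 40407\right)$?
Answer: $2360027885$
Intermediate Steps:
$\left(10220 + 27423\right) \left(22288 + 40407\right) = 37643 \cdot 62695 = 2360027885$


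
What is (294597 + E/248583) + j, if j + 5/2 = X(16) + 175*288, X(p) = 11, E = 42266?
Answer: 171525088945/497166 ≈ 3.4501e+5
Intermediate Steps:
j = 100817/2 (j = -5/2 + (11 + 175*288) = -5/2 + (11 + 50400) = -5/2 + 50411 = 100817/2 ≈ 50409.)
(294597 + E/248583) + j = (294597 + 42266/248583) + 100817/2 = 73231848317/248583 + 100817/2 = 171525088945/497166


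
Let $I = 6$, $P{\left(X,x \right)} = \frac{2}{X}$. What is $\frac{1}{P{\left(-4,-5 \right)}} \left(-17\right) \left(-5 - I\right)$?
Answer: $-374$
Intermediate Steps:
$\frac{1}{P{\left(-4,-5 \right)}} \left(-17\right) \left(-5 - I\right) = \frac{1}{2 \frac{1}{-4}} \left(-17\right) \left(-5 - 6\right) = \frac{1}{2 \left(- \frac{1}{4}\right)} \left(-17\right) \left(-5 - 6\right) = \frac{1}{- \frac{1}{2}} \left(-17\right) \left(-11\right) = \left(-2\right) \left(-17\right) \left(-11\right) = 34 \left(-11\right) = -374$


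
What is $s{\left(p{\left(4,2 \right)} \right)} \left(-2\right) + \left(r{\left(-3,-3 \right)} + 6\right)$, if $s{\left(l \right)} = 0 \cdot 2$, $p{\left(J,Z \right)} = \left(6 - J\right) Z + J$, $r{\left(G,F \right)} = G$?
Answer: $3$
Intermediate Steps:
$p{\left(J,Z \right)} = J + Z \left(6 - J\right)$ ($p{\left(J,Z \right)} = Z \left(6 - J\right) + J = J + Z \left(6 - J\right)$)
$s{\left(l \right)} = 0$
$s{\left(p{\left(4,2 \right)} \right)} \left(-2\right) + \left(r{\left(-3,-3 \right)} + 6\right) = 0 \left(-2\right) + \left(-3 + 6\right) = 0 + 3 = 3$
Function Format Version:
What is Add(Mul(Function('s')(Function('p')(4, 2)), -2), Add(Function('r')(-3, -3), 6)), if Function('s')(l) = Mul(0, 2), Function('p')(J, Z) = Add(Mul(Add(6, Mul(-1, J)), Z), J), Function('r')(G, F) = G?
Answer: 3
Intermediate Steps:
Function('p')(J, Z) = Add(J, Mul(Z, Add(6, Mul(-1, J)))) (Function('p')(J, Z) = Add(Mul(Z, Add(6, Mul(-1, J))), J) = Add(J, Mul(Z, Add(6, Mul(-1, J)))))
Function('s')(l) = 0
Add(Mul(Function('s')(Function('p')(4, 2)), -2), Add(Function('r')(-3, -3), 6)) = Add(Mul(0, -2), Add(-3, 6)) = Add(0, 3) = 3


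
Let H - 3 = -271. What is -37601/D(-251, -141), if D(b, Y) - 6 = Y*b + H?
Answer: -37601/35129 ≈ -1.0704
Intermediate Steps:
H = -268 (H = 3 - 271 = -268)
D(b, Y) = -262 + Y*b (D(b, Y) = 6 + (Y*b - 268) = 6 + (-268 + Y*b) = -262 + Y*b)
-37601/D(-251, -141) = -37601/(-262 - 141*(-251)) = -37601/(-262 + 35391) = -37601/35129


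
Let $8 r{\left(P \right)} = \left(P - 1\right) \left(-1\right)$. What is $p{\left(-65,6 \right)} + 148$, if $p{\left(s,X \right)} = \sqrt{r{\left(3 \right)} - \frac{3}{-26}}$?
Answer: $148 + \frac{i \sqrt{91}}{26} \approx 148.0 + 0.3669 i$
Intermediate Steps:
$r{\left(P \right)} = \frac{1}{8} - \frac{P}{8}$ ($r{\left(P \right)} = \frac{\left(P - 1\right) \left(-1\right)}{8} = \frac{\left(-1 + P\right) \left(-1\right)}{8} = \frac{1 - P}{8} = \frac{1}{8} - \frac{P}{8}$)
$p{\left(s,X \right)} = \frac{i \sqrt{91}}{26}$ ($p{\left(s,X \right)} = \sqrt{\left(\frac{1}{8} - \frac{3}{8}\right) - \frac{3}{-26}} = \sqrt{\left(\frac{1}{8} - \frac{3}{8}\right) - - \frac{3}{26}} = \sqrt{- \frac{1}{4} + \frac{3}{26}} = \sqrt{- \frac{7}{52}} = \frac{i \sqrt{91}}{26}$)
$p{\left(-65,6 \right)} + 148 = \frac{i \sqrt{91}}{26} + 148 = 148 + \frac{i \sqrt{91}}{26}$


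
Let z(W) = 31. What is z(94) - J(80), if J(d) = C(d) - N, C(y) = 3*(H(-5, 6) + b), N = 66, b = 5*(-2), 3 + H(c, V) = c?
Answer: 151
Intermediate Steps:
H(c, V) = -3 + c
b = -10
C(y) = -54 (C(y) = 3*((-3 - 5) - 10) = 3*(-8 - 10) = 3*(-18) = -54)
J(d) = -120 (J(d) = -54 - 1*66 = -54 - 66 = -120)
z(94) - J(80) = 31 - 1*(-120) = 31 + 120 = 151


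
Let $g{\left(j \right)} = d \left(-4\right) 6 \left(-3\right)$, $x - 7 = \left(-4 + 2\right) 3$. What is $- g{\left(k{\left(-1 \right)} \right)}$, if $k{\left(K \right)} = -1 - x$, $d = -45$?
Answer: $3240$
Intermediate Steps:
$x = 1$ ($x = 7 + \left(-4 + 2\right) 3 = 7 - 6 = 1$)
$k{\left(K \right)} = -2$ ($k{\left(K \right)} = -1 - 1 = -2$)
$g{\left(j \right)} = -3240$ ($g{\left(j \right)} = - 45 \left(-4\right) 6 \left(-3\right) = - 45 \left(\left(-24\right) \left(-3\right)\right) = \left(-45\right) 72 = -3240$)
$- g{\left(k{\left(-1 \right)} \right)} = \left(-1\right) \left(-3240\right) = 3240$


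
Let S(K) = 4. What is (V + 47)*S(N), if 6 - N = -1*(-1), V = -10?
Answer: 148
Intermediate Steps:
N = 5 (N = 6 - (-1)*(-1) = 6 - 1*1 = 6 - 1 = 5)
(V + 47)*S(N) = (-10 + 47)*4 = 37*4 = 148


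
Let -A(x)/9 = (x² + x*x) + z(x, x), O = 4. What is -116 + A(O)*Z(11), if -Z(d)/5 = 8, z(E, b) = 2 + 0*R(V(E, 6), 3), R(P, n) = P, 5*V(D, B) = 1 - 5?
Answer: 12124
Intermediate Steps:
V(D, B) = -⅘ (V(D, B) = (1 - 5)/5 = (⅕)*(-4) = -⅘)
z(E, b) = 2 (z(E, b) = 2 + 0*(-⅘) = 2 + 0 = 2)
Z(d) = -40 (Z(d) = -5*8 = -40)
A(x) = -18 - 18*x² (A(x) = -9*((x² + x*x) + 2) = -9*((x² + x²) + 2) = -9*(2*x² + 2) = -9*(2 + 2*x²) = -18 - 18*x²)
-116 + A(O)*Z(11) = -116 + (-18 - 18*4²)*(-40) = -116 + (-18 - 18*16)*(-40) = -116 + (-18 - 288)*(-40) = -116 - 306*(-40) = -116 + 12240 = 12124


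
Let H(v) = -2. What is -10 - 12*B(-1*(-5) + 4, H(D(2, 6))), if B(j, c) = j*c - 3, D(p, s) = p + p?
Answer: 242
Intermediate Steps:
D(p, s) = 2*p
B(j, c) = -3 + c*j (B(j, c) = c*j - 3 = -3 + c*j)
-10 - 12*B(-1*(-5) + 4, H(D(2, 6))) = -10 - 12*(-3 - 2*(-1*(-5) + 4)) = -10 - 12*(-3 - 2*(5 + 4)) = -10 - 12*(-3 - 2*9) = -10 - 12*(-3 - 18) = -10 - 12*(-21) = -10 + 252 = 242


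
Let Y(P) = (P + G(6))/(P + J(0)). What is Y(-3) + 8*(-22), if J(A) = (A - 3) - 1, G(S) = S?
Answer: -1235/7 ≈ -176.43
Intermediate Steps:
J(A) = -4 + A (J(A) = (-3 + A) - 1 = -4 + A)
Y(P) = (6 + P)/(-4 + P) (Y(P) = (P + 6)/(P + (-4 + 0)) = (6 + P)/(P - 4) = (6 + P)/(-4 + P))
Y(-3) + 8*(-22) = (6 - 3)/(-4 - 3) + 8*(-22) = 3/(-7) - 176 = -1/7*3 - 176 = -3/7 - 176 = -1235/7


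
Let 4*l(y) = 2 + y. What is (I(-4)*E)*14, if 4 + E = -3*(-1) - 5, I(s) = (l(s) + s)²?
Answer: -1701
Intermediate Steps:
l(y) = ½ + y/4 (l(y) = (2 + y)/4 = ½ + y/4)
I(s) = (½ + 5*s/4)² (I(s) = ((½ + s/4) + s)² = (½ + 5*s/4)²)
E = -6 (E = -4 + (-3*(-1) - 5) = -4 + (3 - 5) = -4 - 2 = -6)
(I(-4)*E)*14 = (((2 + 5*(-4))²/16)*(-6))*14 = (((2 - 20)²/16)*(-6))*14 = (((1/16)*(-18)²)*(-6))*14 = (((1/16)*324)*(-6))*14 = ((81/4)*(-6))*14 = -243/2*14 = -1701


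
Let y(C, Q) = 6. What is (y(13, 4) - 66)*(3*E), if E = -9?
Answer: 1620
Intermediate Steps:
(y(13, 4) - 66)*(3*E) = (6 - 66)*(3*(-9)) = -60*(-27) = 1620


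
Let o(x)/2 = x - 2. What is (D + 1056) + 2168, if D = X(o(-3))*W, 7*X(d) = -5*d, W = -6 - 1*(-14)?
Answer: 22968/7 ≈ 3281.1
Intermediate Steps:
W = 8 (W = -6 + 14 = 8)
o(x) = -4 + 2*x (o(x) = 2*(x - 2) = 2*(-2 + x) = -4 + 2*x)
X(d) = -5*d/7 (X(d) = (-5*d)/7 = -5*d/7)
D = 400/7 (D = -5*(-4 + 2*(-3))/7*8 = -5*(-4 - 6)/7*8 = -5/7*(-10)*8 = (50/7)*8 = 400/7 ≈ 57.143)
(D + 1056) + 2168 = (400/7 + 1056) + 2168 = 7792/7 + 2168 = 22968/7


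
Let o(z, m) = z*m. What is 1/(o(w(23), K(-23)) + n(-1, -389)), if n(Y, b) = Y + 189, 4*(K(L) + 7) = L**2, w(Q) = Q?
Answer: 4/12275 ≈ 0.00032587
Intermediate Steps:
K(L) = -7 + L**2/4
n(Y, b) = 189 + Y
o(z, m) = m*z
1/(o(w(23), K(-23)) + n(-1, -389)) = 1/((-7 + (1/4)*(-23)**2)*23 + (189 - 1)) = 1/((-7 + (1/4)*529)*23 + 188) = 1/((-7 + 529/4)*23 + 188) = 1/((501/4)*23 + 188) = 1/(11523/4 + 188) = 1/(12275/4) = 4/12275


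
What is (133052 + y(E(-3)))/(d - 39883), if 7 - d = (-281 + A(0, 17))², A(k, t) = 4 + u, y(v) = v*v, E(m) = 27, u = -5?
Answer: -133781/119400 ≈ -1.1204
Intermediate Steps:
y(v) = v²
A(k, t) = -1 (A(k, t) = 4 - 5 = -1)
d = -79517 (d = 7 - (-281 - 1)² = 7 - 1*(-282)² = 7 - 1*79524 = 7 - 79524 = -79517)
(133052 + y(E(-3)))/(d - 39883) = (133052 + 27²)/(-79517 - 39883) = (133052 + 729)/(-119400) = 133781*(-1/119400) = -133781/119400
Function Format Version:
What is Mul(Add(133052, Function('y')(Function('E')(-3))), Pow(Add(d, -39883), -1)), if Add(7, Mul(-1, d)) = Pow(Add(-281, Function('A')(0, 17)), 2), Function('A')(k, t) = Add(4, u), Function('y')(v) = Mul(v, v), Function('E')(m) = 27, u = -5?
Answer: Rational(-133781, 119400) ≈ -1.1204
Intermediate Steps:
Function('y')(v) = Pow(v, 2)
Function('A')(k, t) = -1 (Function('A')(k, t) = Add(4, -5) = -1)
d = -79517 (d = Add(7, Mul(-1, Pow(Add(-281, -1), 2))) = Add(7, Mul(-1, Pow(-282, 2))) = Add(7, Mul(-1, 79524)) = Add(7, -79524) = -79517)
Mul(Add(133052, Function('y')(Function('E')(-3))), Pow(Add(d, -39883), -1)) = Mul(Add(133052, Pow(27, 2)), Pow(Add(-79517, -39883), -1)) = Mul(Add(133052, 729), Pow(-119400, -1)) = Mul(133781, Rational(-1, 119400)) = Rational(-133781, 119400)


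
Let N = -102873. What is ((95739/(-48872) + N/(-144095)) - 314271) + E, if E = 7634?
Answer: -2159411173247029/7042210840 ≈ -3.0664e+5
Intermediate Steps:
((95739/(-48872) + N/(-144095)) - 314271) + E = ((95739/(-48872) - 102873/(-144095)) - 314271) + 7634 = ((95739*(-1/48872) - 102873*(-1/144095)) - 314271) + 7634 = ((-95739/48872 + 102873/144095) - 314271) + 7634 = (-8767901949/7042210840 - 314271) + 7634 = -2213171410799589/7042210840 + 7634 = -2159411173247029/7042210840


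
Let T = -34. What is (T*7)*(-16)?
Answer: 3808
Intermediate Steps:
(T*7)*(-16) = -34*7*(-16) = -238*(-16) = 3808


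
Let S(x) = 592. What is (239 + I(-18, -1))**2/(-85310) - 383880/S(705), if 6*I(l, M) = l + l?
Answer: -1024404434/1578235 ≈ -649.08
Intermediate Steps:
I(l, M) = l/3 (I(l, M) = (l + l)/6 = (2*l)/6 = l/3)
(239 + I(-18, -1))**2/(-85310) - 383880/S(705) = (239 + (1/3)*(-18))**2/(-85310) - 383880/592 = (239 - 6)**2*(-1/85310) - 383880*1/592 = 233**2*(-1/85310) - 47985/74 = 54289*(-1/85310) - 47985/74 = -54289/85310 - 47985/74 = -1024404434/1578235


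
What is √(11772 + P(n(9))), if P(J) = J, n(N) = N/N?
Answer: √11773 ≈ 108.50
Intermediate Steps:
n(N) = 1
√(11772 + P(n(9))) = √(11772 + 1) = √11773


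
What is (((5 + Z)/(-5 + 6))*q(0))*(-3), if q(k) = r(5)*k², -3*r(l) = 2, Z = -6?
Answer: 0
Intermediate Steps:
r(l) = -⅔ (r(l) = -⅓*2 = -⅔)
q(k) = -2*k²/3
(((5 + Z)/(-5 + 6))*q(0))*(-3) = (((5 - 6)/(-5 + 6))*(-⅔*0²))*(-3) = ((-1/1)*(-⅔*0))*(-3) = (-1*1*0)*(-3) = -1*0*(-3) = 0*(-3) = 0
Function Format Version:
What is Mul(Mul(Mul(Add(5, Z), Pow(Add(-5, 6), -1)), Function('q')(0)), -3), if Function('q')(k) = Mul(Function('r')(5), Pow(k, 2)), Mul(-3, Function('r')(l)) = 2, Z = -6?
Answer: 0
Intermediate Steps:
Function('r')(l) = Rational(-2, 3) (Function('r')(l) = Mul(Rational(-1, 3), 2) = Rational(-2, 3))
Function('q')(k) = Mul(Rational(-2, 3), Pow(k, 2))
Mul(Mul(Mul(Add(5, Z), Pow(Add(-5, 6), -1)), Function('q')(0)), -3) = Mul(Mul(Mul(Add(5, -6), Pow(Add(-5, 6), -1)), Mul(Rational(-2, 3), Pow(0, 2))), -3) = Mul(Mul(Mul(-1, Pow(1, -1)), Mul(Rational(-2, 3), 0)), -3) = Mul(Mul(Mul(-1, 1), 0), -3) = Mul(Mul(-1, 0), -3) = Mul(0, -3) = 0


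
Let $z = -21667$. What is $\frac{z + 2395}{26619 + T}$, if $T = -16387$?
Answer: $- \frac{2409}{1279} \approx -1.8835$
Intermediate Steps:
$\frac{z + 2395}{26619 + T} = \frac{-21667 + 2395}{26619 - 16387} = - \frac{19272}{10232} = \left(-19272\right) \frac{1}{10232} = - \frac{2409}{1279}$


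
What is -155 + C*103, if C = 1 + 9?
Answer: 875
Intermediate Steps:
C = 10
-155 + C*103 = -155 + 10*103 = -155 + 1030 = 875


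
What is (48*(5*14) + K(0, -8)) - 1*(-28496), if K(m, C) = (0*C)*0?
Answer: 31856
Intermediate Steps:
K(m, C) = 0 (K(m, C) = 0*0 = 0)
(48*(5*14) + K(0, -8)) - 1*(-28496) = (48*(5*14) + 0) - 1*(-28496) = (48*70 + 0) + 28496 = (3360 + 0) + 28496 = 3360 + 28496 = 31856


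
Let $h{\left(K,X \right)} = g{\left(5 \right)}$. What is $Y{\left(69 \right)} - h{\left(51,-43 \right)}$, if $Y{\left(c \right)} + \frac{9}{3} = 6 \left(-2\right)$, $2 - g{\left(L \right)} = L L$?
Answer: $8$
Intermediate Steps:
$g{\left(L \right)} = 2 - L^{2}$ ($g{\left(L \right)} = 2 - L L = 2 - L^{2}$)
$Y{\left(c \right)} = -15$ ($Y{\left(c \right)} = -3 + 6 \left(-2\right) = -3 - 12 = -15$)
$h{\left(K,X \right)} = -23$ ($h{\left(K,X \right)} = 2 - 5^{2} = 2 - 25 = -23$)
$Y{\left(69 \right)} - h{\left(51,-43 \right)} = -15 - -23 = -15 + 23 = 8$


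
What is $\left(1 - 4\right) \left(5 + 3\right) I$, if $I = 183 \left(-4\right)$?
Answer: $17568$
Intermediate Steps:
$I = -732$
$\left(1 - 4\right) \left(5 + 3\right) I = \left(1 - 4\right) \left(5 + 3\right) \left(-732\right) = \left(-3\right) 8 \left(-732\right) = \left(-24\right) \left(-732\right) = 17568$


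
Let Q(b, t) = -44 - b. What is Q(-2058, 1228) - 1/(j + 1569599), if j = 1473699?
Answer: 6129202171/3043298 ≈ 2014.0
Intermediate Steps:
Q(-2058, 1228) - 1/(j + 1569599) = (-44 - 1*(-2058)) - 1/(1473699 + 1569599) = (-44 + 2058) - 1/3043298 = 2014 - 1*1/3043298 = 2014 - 1/3043298 = 6129202171/3043298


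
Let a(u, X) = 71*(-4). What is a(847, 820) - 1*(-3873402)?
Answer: 3873118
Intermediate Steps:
a(u, X) = -284
a(847, 820) - 1*(-3873402) = -284 - 1*(-3873402) = -284 + 3873402 = 3873118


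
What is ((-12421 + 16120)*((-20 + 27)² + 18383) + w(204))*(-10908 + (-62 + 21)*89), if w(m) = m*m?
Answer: -993101598288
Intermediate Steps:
w(m) = m²
((-12421 + 16120)*((-20 + 27)² + 18383) + w(204))*(-10908 + (-62 + 21)*89) = ((-12421 + 16120)*((-20 + 27)² + 18383) + 204²)*(-10908 + (-62 + 21)*89) = (3699*(7² + 18383) + 41616)*(-10908 - 41*89) = (3699*(49 + 18383) + 41616)*(-10908 - 3649) = (3699*18432 + 41616)*(-14557) = (68179968 + 41616)*(-14557) = 68221584*(-14557) = -993101598288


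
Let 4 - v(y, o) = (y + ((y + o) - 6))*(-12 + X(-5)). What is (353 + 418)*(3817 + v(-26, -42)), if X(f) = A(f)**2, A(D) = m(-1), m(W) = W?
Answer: 2097891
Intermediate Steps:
A(D) = -1
X(f) = 1 (X(f) = (-1)**2 = 1)
v(y, o) = -62 + 11*o + 22*y (v(y, o) = 4 - (y + ((y + o) - 6))*(-12 + 1) = 4 - (y + ((o + y) - 6))*(-11) = 4 - (y + (-6 + o + y))*(-11) = 4 - (-6 + o + 2*y)*(-11) = 4 - (66 - 22*y - 11*o) = 4 + (-66 + 11*o + 22*y) = -62 + 11*o + 22*y)
(353 + 418)*(3817 + v(-26, -42)) = (353 + 418)*(3817 + (-62 + 11*(-42) + 22*(-26))) = 771*(3817 + (-62 - 462 - 572)) = 771*(3817 - 1096) = 771*2721 = 2097891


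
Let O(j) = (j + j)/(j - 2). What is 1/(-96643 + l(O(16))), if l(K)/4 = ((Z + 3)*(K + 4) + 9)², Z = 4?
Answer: -1/85407 ≈ -1.1709e-5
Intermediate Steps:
O(j) = 2*j/(-2 + j) (O(j) = (2*j)/(-2 + j) = 2*j/(-2 + j))
l(K) = 4*(37 + 7*K)² (l(K) = 4*((4 + 3)*(K + 4) + 9)² = 4*(7*(4 + K) + 9)² = 4*((28 + 7*K) + 9)² = 4*(37 + 7*K)²)
1/(-96643 + l(O(16))) = 1/(-96643 + 4*(37 + 7*(2*16/(-2 + 16)))²) = 1/(-96643 + 4*(37 + 7*(2*16/14))²) = 1/(-96643 + 4*(37 + 7*(2*16*(1/14)))²) = 1/(-96643 + 4*(37 + 7*(16/7))²) = 1/(-96643 + 4*(37 + 16)²) = 1/(-96643 + 4*53²) = 1/(-96643 + 4*2809) = 1/(-96643 + 11236) = 1/(-85407) = -1/85407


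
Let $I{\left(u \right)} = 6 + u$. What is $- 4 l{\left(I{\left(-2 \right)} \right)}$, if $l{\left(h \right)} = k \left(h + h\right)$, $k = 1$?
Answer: $-32$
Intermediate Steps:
$l{\left(h \right)} = 2 h$ ($l{\left(h \right)} = 1 \left(h + h\right) = 1 \cdot 2 h = 2 h$)
$- 4 l{\left(I{\left(-2 \right)} \right)} = - 4 \cdot 2 \left(6 - 2\right) = - 4 \cdot 2 \cdot 4 = \left(-4\right) 8 = -32$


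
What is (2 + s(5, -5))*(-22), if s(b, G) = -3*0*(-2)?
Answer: -44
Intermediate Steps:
s(b, G) = 0 (s(b, G) = 0*(-2) = 0)
(2 + s(5, -5))*(-22) = (2 + 0)*(-22) = 2*(-22) = -44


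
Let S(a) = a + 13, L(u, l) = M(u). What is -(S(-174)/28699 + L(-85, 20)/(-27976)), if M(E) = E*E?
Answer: 211854411/802883224 ≈ 0.26387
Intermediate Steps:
M(E) = E**2
L(u, l) = u**2
S(a) = 13 + a
-(S(-174)/28699 + L(-85, 20)/(-27976)) = -((13 - 174)/28699 + (-85)**2/(-27976)) = -(-161*1/28699 + 7225*(-1/27976)) = -(-161/28699 - 7225/27976) = -1*(-211854411/802883224) = 211854411/802883224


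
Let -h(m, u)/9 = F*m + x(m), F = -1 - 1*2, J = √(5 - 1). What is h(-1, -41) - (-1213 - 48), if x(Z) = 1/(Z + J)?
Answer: 1225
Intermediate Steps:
J = 2 (J = √4 = 2)
x(Z) = 1/(2 + Z) (x(Z) = 1/(Z + 2) = 1/(2 + Z))
F = -3 (F = -1 - 2 = -3)
h(m, u) = -9/(2 + m) + 27*m (h(m, u) = -9*(-3*m + 1/(2 + m)) = -9*(1/(2 + m) - 3*m) = -9/(2 + m) + 27*m)
h(-1, -41) - (-1213 - 48) = 9*(-1 + 3*(-1)*(2 - 1))/(2 - 1) - (-1213 - 48) = 9*(-1 + 3*(-1)*1)/1 - 1*(-1261) = 9*1*(-1 - 3) + 1261 = 9*1*(-4) + 1261 = -36 + 1261 = 1225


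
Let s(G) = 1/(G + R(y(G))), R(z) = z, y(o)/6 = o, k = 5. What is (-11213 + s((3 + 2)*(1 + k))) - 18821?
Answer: -6307139/210 ≈ -30034.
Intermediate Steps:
y(o) = 6*o
s(G) = 1/(7*G) (s(G) = 1/(G + 6*G) = 1/(7*G))
(-11213 + s((3 + 2)*(1 + k))) - 18821 = (-11213 + 1/(7*(((3 + 2)*(1 + 5))))) - 18821 = (-11213 + 1/(7*((5*6)))) - 18821 = (-11213 + (1/7)/30) - 18821 = (-11213 + (1/7)*(1/30)) - 18821 = (-11213 + 1/210) - 18821 = -2354729/210 - 18821 = -6307139/210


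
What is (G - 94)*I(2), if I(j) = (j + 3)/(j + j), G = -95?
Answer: -945/4 ≈ -236.25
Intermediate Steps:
I(j) = (3 + j)/(2*j) (I(j) = (3 + j)/((2*j)) = (3 + j)*(1/(2*j)) = (3 + j)/(2*j))
(G - 94)*I(2) = (-95 - 94)*((1/2)*(3 + 2)/2) = -189*5/(2*2) = -189*5/4 = -945/4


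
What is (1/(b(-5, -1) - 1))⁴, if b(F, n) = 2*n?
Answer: 1/81 ≈ 0.012346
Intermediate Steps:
(1/(b(-5, -1) - 1))⁴ = (1/(2*(-1) - 1))⁴ = (1/(-2 - 1))⁴ = (1/(-3))⁴ = (-⅓)⁴ = 1/81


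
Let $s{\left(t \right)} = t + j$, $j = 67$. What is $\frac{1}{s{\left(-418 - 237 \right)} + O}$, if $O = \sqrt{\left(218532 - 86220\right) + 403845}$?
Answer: $\frac{196}{63471} + \frac{\sqrt{59573}}{63471} \approx 0.0069335$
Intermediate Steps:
$s{\left(t \right)} = 67 + t$ ($s{\left(t \right)} = t + 67 = 67 + t$)
$O = 3 \sqrt{59573}$ ($O = \sqrt{132312 + 403845} = \sqrt{536157} = 3 \sqrt{59573} \approx 732.23$)
$\frac{1}{s{\left(-418 - 237 \right)} + O} = \frac{1}{\left(67 - 655\right) + 3 \sqrt{59573}} = \frac{1}{-588 + 3 \sqrt{59573}}$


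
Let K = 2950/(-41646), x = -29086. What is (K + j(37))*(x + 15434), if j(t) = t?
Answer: -10498060352/20823 ≈ -5.0416e+5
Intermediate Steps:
K = -1475/20823 (K = 2950*(-1/41646) = -1475/20823 ≈ -0.070835)
(K + j(37))*(x + 15434) = (-1475/20823 + 37)*(-29086 + 15434) = (768976/20823)*(-13652) = -10498060352/20823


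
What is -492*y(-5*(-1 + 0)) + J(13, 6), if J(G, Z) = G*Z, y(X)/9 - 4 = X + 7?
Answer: -70770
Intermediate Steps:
y(X) = 99 + 9*X (y(X) = 36 + 9*(X + 7) = 36 + 9*(7 + X) = 36 + (63 + 9*X) = 99 + 9*X)
-492*y(-5*(-1 + 0)) + J(13, 6) = -492*(99 + 9*(-5*(-1 + 0))) + 13*6 = -492*(99 + 9*(-5*(-1))) + 78 = -492*(99 + 9*5) + 78 = -492*(99 + 45) + 78 = -492*144 + 78 = -70848 + 78 = -70770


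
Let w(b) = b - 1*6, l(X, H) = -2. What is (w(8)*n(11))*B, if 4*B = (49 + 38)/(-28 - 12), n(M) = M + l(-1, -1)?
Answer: -783/80 ≈ -9.7875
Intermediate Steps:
n(M) = -2 + M (n(M) = M - 2 = -2 + M)
w(b) = -6 + b (w(b) = b - 6 = -6 + b)
B = -87/160 (B = ((49 + 38)/(-28 - 12))/4 = (87/(-40))/4 = (87*(-1/40))/4 = (1/4)*(-87/40) = -87/160 ≈ -0.54375)
(w(8)*n(11))*B = ((-6 + 8)*(-2 + 11))*(-87/160) = (2*9)*(-87/160) = 18*(-87/160) = -783/80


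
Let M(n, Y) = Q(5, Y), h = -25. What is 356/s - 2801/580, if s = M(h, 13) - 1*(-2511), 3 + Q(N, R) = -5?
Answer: -6804423/1451740 ≈ -4.6871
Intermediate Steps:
Q(N, R) = -8 (Q(N, R) = -3 - 5 = -8)
M(n, Y) = -8
s = 2503 (s = -8 - 1*(-2511) = -8 + 2511 = 2503)
356/s - 2801/580 = 356/2503 - 2801/580 = -6804423/1451740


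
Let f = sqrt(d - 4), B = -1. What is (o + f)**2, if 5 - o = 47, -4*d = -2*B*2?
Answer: (42 - I*sqrt(5))**2 ≈ 1759.0 - 187.83*I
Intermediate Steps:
d = -1 (d = -(-2*(-1))*2/4 = -2/2 = -1/4*4 = -1)
f = I*sqrt(5) (f = sqrt(-1 - 4) = sqrt(-5) = I*sqrt(5) ≈ 2.2361*I)
o = -42 (o = 5 - 1*47 = 5 - 47 = -42)
(o + f)**2 = (-42 + I*sqrt(5))**2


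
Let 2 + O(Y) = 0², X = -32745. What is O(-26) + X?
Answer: -32747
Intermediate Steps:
O(Y) = -2 (O(Y) = -2 + 0² = -2 + 0 = -2)
O(-26) + X = -2 - 32745 = -32747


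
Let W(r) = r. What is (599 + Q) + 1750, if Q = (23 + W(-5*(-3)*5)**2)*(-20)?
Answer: -110611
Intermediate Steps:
Q = -112960 (Q = (23 + (-5*(-3)*5)**2)*(-20) = (23 + (15*5)**2)*(-20) = (23 + 75**2)*(-20) = (23 + 5625)*(-20) = 5648*(-20) = -112960)
(599 + Q) + 1750 = (599 - 112960) + 1750 = -112361 + 1750 = -110611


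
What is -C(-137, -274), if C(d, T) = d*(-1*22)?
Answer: -3014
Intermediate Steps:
C(d, T) = -22*d (C(d, T) = d*(-22) = -22*d)
-C(-137, -274) = -(-22)*(-137) = -1*3014 = -3014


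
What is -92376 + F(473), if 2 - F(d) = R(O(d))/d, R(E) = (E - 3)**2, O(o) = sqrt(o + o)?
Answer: -43693857/473 + 6*sqrt(946)/473 ≈ -92376.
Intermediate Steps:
O(o) = sqrt(2)*sqrt(o) (O(o) = sqrt(2*o) = sqrt(2)*sqrt(o))
R(E) = (-3 + E)**2
F(d) = 2 - (-3 + sqrt(2)*sqrt(d))**2/d
-92376 + F(473) = -92376 + 3*(-3 + 2*sqrt(2)*sqrt(473))/473 = -92376 + 3*(1/473)*(-3 + 2*sqrt(946)) = -92376 + (-9/473 + 6*sqrt(946)/473) = -43693857/473 + 6*sqrt(946)/473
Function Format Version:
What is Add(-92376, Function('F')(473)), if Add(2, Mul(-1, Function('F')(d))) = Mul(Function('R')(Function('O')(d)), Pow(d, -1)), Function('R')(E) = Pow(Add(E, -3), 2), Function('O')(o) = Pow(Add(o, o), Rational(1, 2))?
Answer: Add(Rational(-43693857, 473), Mul(Rational(6, 473), Pow(946, Rational(1, 2)))) ≈ -92376.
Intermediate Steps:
Function('O')(o) = Mul(Pow(2, Rational(1, 2)), Pow(o, Rational(1, 2))) (Function('O')(o) = Pow(Mul(2, o), Rational(1, 2)) = Mul(Pow(2, Rational(1, 2)), Pow(o, Rational(1, 2))))
Function('R')(E) = Pow(Add(-3, E), 2)
Function('F')(d) = Add(2, Mul(-1, Pow(d, -1), Pow(Add(-3, Mul(Pow(2, Rational(1, 2)), Pow(d, Rational(1, 2)))), 2))) (Function('F')(d) = Add(2, Mul(-1, Mul(Pow(Add(-3, Mul(Pow(2, Rational(1, 2)), Pow(d, Rational(1, 2)))), 2), Pow(d, -1)))) = Add(2, Mul(-1, Mul(Pow(d, -1), Pow(Add(-3, Mul(Pow(2, Rational(1, 2)), Pow(d, Rational(1, 2)))), 2)))) = Add(2, Mul(-1, Pow(d, -1), Pow(Add(-3, Mul(Pow(2, Rational(1, 2)), Pow(d, Rational(1, 2)))), 2))))
Add(-92376, Function('F')(473)) = Add(-92376, Mul(3, Pow(473, -1), Add(-3, Mul(2, Pow(2, Rational(1, 2)), Pow(473, Rational(1, 2)))))) = Add(-92376, Mul(3, Rational(1, 473), Add(-3, Mul(2, Pow(946, Rational(1, 2)))))) = Add(-92376, Add(Rational(-9, 473), Mul(Rational(6, 473), Pow(946, Rational(1, 2))))) = Add(Rational(-43693857, 473), Mul(Rational(6, 473), Pow(946, Rational(1, 2))))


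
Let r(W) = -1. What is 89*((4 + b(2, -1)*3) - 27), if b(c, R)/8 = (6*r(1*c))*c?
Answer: -27679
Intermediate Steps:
b(c, R) = -48*c (b(c, R) = 8*((6*(-1))*c) = 8*(-6*c) = -48*c)
89*((4 + b(2, -1)*3) - 27) = 89*((4 - 48*2*3) - 27) = 89*((4 - 96*3) - 27) = 89*((4 - 288) - 27) = 89*(-284 - 27) = 89*(-311) = -27679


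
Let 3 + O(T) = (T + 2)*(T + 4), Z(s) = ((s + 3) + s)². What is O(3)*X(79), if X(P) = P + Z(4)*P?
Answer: 308416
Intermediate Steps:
Z(s) = (3 + 2*s)² (Z(s) = ((3 + s) + s)² = (3 + 2*s)²)
O(T) = -3 + (2 + T)*(4 + T) (O(T) = -3 + (T + 2)*(T + 4) = -3 + (2 + T)*(4 + T))
X(P) = 122*P (X(P) = P + (3 + 2*4)²*P = P + (3 + 8)²*P = P + 11²*P = P + 121*P = 122*P)
O(3)*X(79) = (5 + 3² + 6*3)*(122*79) = (5 + 9 + 18)*9638 = 32*9638 = 308416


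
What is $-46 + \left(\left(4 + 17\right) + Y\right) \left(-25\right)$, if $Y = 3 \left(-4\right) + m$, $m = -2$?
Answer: $-221$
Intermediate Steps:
$Y = -14$ ($Y = 3 \left(-4\right) - 2 = -12 - 2 = -14$)
$-46 + \left(\left(4 + 17\right) + Y\right) \left(-25\right) = -46 + \left(\left(4 + 17\right) - 14\right) \left(-25\right) = -46 + \left(21 - 14\right) \left(-25\right) = -46 + 7 \left(-25\right) = -46 - 175 = -221$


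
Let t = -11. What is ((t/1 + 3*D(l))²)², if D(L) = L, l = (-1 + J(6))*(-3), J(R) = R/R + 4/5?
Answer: 68574961/625 ≈ 1.0972e+5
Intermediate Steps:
J(R) = 9/5 (J(R) = 1 + 4*(⅕) = 1 + ⅘ = 9/5)
l = -12/5 (l = (-1 + 9/5)*(-3) = (⅘)*(-3) = -12/5 ≈ -2.4000)
((t/1 + 3*D(l))²)² = ((-11/1 + 3*(-12/5))²)² = ((-11*1 - 36/5)²)² = ((-11 - 36/5)²)² = ((-91/5)²)² = (8281/25)² = 68574961/625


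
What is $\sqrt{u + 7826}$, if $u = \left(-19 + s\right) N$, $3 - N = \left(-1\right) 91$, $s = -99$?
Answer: $i \sqrt{3266} \approx 57.149 i$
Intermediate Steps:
$N = 94$ ($N = 3 - \left(-1\right) 91 = 3 - -91 = 3 + 91 = 94$)
$u = -11092$ ($u = \left(-19 - 99\right) 94 = \left(-118\right) 94 = -11092$)
$\sqrt{u + 7826} = \sqrt{-11092 + 7826} = \sqrt{-3266} = i \sqrt{3266}$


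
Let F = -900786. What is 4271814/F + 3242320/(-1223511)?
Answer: -1357874647079/183686929941 ≈ -7.3923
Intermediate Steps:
4271814/F + 3242320/(-1223511) = 4271814/(-900786) + 3242320/(-1223511) = 4271814*(-1/900786) + 3242320*(-1/1223511) = -711969/150131 - 3242320/1223511 = -1357874647079/183686929941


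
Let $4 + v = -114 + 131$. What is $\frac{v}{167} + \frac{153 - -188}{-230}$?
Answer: $- \frac{53957}{38410} \approx -1.4048$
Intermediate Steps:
$v = 13$ ($v = -4 + \left(-114 + 131\right) = -4 + 17 = 13$)
$\frac{v}{167} + \frac{153 - -188}{-230} = \frac{13}{167} + \frac{153 - -188}{-230} = 13 \cdot \frac{1}{167} + \left(153 + 188\right) \left(- \frac{1}{230}\right) = \frac{13}{167} + 341 \left(- \frac{1}{230}\right) = \frac{13}{167} - \frac{341}{230} = - \frac{53957}{38410}$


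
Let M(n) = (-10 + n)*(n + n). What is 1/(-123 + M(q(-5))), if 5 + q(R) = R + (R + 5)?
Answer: 1/277 ≈ 0.0036101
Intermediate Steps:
q(R) = 2*R (q(R) = -5 + (R + (R + 5)) = -5 + (R + (5 + R)) = -5 + (5 + 2*R) = 2*R)
M(n) = 2*n*(-10 + n) (M(n) = (-10 + n)*(2*n) = 2*n*(-10 + n))
1/(-123 + M(q(-5))) = 1/(-123 + 2*(2*(-5))*(-10 + 2*(-5))) = 1/(-123 + 2*(-10)*(-10 - 10)) = 1/(-123 + 2*(-10)*(-20)) = 1/(-123 + 400) = 1/277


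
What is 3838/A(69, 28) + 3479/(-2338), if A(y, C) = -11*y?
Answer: -1659115/253506 ≈ -6.5447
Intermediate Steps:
3838/A(69, 28) + 3479/(-2338) = 3838/((-11*69)) + 3479/(-2338) = 3838/(-759) + 3479*(-1/2338) = 3838*(-1/759) - 497/334 = -3838/759 - 497/334 = -1659115/253506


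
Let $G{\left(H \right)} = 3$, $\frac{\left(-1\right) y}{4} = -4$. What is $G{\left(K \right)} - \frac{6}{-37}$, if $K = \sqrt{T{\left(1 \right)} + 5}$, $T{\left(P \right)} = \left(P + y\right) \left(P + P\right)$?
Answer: $\frac{117}{37} \approx 3.1622$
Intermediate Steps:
$y = 16$ ($y = \left(-4\right) \left(-4\right) = 16$)
$T{\left(P \right)} = 2 P \left(16 + P\right)$ ($T{\left(P \right)} = \left(P + 16\right) \left(P + P\right) = \left(16 + P\right) 2 P = 2 P \left(16 + P\right)$)
$K = \sqrt{39}$ ($K = \sqrt{2 \cdot 1 \left(16 + 1\right) + 5} = \sqrt{2 \cdot 1 \cdot 17 + 5} = \sqrt{34 + 5} = \sqrt{39} \approx 6.245$)
$G{\left(K \right)} - \frac{6}{-37} = 3 - \frac{6}{-37} = 3 - - \frac{6}{37} = 3 + \frac{6}{37} = \frac{117}{37}$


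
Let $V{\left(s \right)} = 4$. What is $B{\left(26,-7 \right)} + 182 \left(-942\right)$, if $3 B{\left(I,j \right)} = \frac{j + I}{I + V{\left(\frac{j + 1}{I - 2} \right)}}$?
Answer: $- \frac{15429941}{90} \approx -1.7144 \cdot 10^{5}$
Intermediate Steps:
$B{\left(I,j \right)} = \frac{I + j}{3 \left(4 + I\right)}$ ($B{\left(I,j \right)} = \frac{\left(j + I\right) \frac{1}{I + 4}}{3} = \frac{\left(I + j\right) \frac{1}{4 + I}}{3} = \frac{\frac{1}{4 + I} \left(I + j\right)}{3} = \frac{I + j}{3 \left(4 + I\right)}$)
$B{\left(26,-7 \right)} + 182 \left(-942\right) = \frac{26 - 7}{3 \left(4 + 26\right)} + 182 \left(-942\right) = \frac{1}{3} \cdot \frac{1}{30} \cdot 19 - 171444 = \frac{19}{90} - 171444 = - \frac{15429941}{90}$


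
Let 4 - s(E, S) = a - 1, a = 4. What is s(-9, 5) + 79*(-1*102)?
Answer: -8057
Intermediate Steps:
s(E, S) = 1 (s(E, S) = 4 - (4 - 1) = 4 - 1*3 = 4 - 3 = 1)
s(-9, 5) + 79*(-1*102) = 1 + 79*(-1*102) = 1 + 79*(-102) = 1 - 8058 = -8057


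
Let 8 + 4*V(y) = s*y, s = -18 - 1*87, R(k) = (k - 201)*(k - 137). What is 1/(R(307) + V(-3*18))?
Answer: 2/38871 ≈ 5.1452e-5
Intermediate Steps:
R(k) = (-201 + k)*(-137 + k)
s = -105 (s = -18 - 87 = -105)
V(y) = -2 - 105*y/4 (V(y) = -2 + (-105*y)/4 = -2 - 105*y/4)
1/(R(307) + V(-3*18)) = 1/((27537 + 307**2 - 338*307) + (-2 - (-315)*18/4)) = 1/((27537 + 94249 - 103766) + (-2 - 105/4*(-54))) = 1/(18020 + (-2 + 2835/2)) = 1/(18020 + 2831/2) = 1/(38871/2) = 2/38871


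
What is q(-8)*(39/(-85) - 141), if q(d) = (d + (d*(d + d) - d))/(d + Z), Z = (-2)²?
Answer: 384768/85 ≈ 4526.7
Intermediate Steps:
Z = 4
q(d) = 2*d²/(4 + d) (q(d) = (d + (d*(d + d) - d))/(d + 4) = (d + (d*(2*d) - d))/(4 + d) = (d + (2*d² - d))/(4 + d) = (d + (-d + 2*d²))/(4 + d) = (2*d²)/(4 + d) = 2*d²/(4 + d))
q(-8)*(39/(-85) - 141) = (2*(-8)²/(4 - 8))*(39/(-85) - 141) = (2*64/(-4))*(39*(-1/85) - 141) = (2*64*(-¼))*(-39/85 - 141) = -32*(-12024/85) = 384768/85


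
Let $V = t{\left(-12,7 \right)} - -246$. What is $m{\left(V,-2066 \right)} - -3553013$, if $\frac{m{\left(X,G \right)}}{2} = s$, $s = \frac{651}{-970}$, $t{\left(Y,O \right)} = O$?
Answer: $\frac{1723210654}{485} \approx 3.553 \cdot 10^{6}$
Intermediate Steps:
$V = 253$ ($V = 7 - -246 = 7 + 246 = 253$)
$s = - \frac{651}{970}$ ($s = 651 \left(- \frac{1}{970}\right) = - \frac{651}{970} \approx -0.67113$)
$m{\left(X,G \right)} = - \frac{651}{485}$ ($m{\left(X,G \right)} = 2 \left(- \frac{651}{970}\right) = - \frac{651}{485}$)
$m{\left(V,-2066 \right)} - -3553013 = - \frac{651}{485} - -3553013 = - \frac{651}{485} + 3553013 = \frac{1723210654}{485}$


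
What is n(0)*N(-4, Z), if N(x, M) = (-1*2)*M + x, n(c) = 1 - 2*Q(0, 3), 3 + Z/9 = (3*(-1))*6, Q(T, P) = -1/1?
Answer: 1122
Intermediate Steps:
Q(T, P) = -1 (Q(T, P) = -1*1 = -1)
Z = -189 (Z = -27 + 9*((3*(-1))*6) = -27 + 9*(-3*6) = -27 + 9*(-18) = -27 - 162 = -189)
n(c) = 3 (n(c) = 1 - 2*(-1) = 1 + 2 = 3)
N(x, M) = x - 2*M (N(x, M) = -2*M + x = x - 2*M)
n(0)*N(-4, Z) = 3*(-4 - 2*(-189)) = 3*(-4 + 378) = 3*374 = 1122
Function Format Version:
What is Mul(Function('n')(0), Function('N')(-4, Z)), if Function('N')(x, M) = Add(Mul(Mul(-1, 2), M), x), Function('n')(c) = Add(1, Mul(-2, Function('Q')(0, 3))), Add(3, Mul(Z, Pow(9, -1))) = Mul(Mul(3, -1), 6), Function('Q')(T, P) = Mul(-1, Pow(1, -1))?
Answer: 1122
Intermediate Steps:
Function('Q')(T, P) = -1 (Function('Q')(T, P) = Mul(-1, 1) = -1)
Z = -189 (Z = Add(-27, Mul(9, Mul(Mul(3, -1), 6))) = Add(-27, Mul(9, Mul(-3, 6))) = Add(-27, Mul(9, -18)) = Add(-27, -162) = -189)
Function('n')(c) = 3 (Function('n')(c) = Add(1, Mul(-2, -1)) = Add(1, 2) = 3)
Function('N')(x, M) = Add(x, Mul(-2, M)) (Function('N')(x, M) = Add(Mul(-2, M), x) = Add(x, Mul(-2, M)))
Mul(Function('n')(0), Function('N')(-4, Z)) = Mul(3, Add(-4, Mul(-2, -189))) = Mul(3, Add(-4, 378)) = Mul(3, 374) = 1122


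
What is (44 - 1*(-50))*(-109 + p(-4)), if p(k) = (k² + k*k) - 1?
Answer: -7332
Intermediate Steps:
p(k) = -1 + 2*k² (p(k) = (k² + k²) - 1 = 2*k² - 1 = -1 + 2*k²)
(44 - 1*(-50))*(-109 + p(-4)) = (44 - 1*(-50))*(-109 + (-1 + 2*(-4)²)) = (44 + 50)*(-109 + (-1 + 2*16)) = 94*(-109 + (-1 + 32)) = 94*(-109 + 31) = 94*(-78) = -7332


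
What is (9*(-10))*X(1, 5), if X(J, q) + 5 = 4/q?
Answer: 378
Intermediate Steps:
X(J, q) = -5 + 4/q
(9*(-10))*X(1, 5) = (9*(-10))*(-5 + 4/5) = -90*(-5 + 4*(⅕)) = -90*(-5 + ⅘) = -90*(-21/5) = 378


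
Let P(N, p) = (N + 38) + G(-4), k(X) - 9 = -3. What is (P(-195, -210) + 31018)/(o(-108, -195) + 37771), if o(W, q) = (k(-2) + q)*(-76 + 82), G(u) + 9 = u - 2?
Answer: 30846/36637 ≈ 0.84194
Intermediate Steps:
G(u) = -11 + u (G(u) = -9 + (u - 2) = -9 + (-2 + u) = -11 + u)
k(X) = 6 (k(X) = 9 - 3 = 6)
o(W, q) = 36 + 6*q (o(W, q) = (6 + q)*(-76 + 82) = (6 + q)*6 = 36 + 6*q)
P(N, p) = 23 + N (P(N, p) = (N + 38) + (-11 - 4) = (38 + N) - 15 = 23 + N)
(P(-195, -210) + 31018)/(o(-108, -195) + 37771) = ((23 - 195) + 31018)/((36 + 6*(-195)) + 37771) = (-172 + 31018)/((36 - 1170) + 37771) = 30846/(-1134 + 37771) = 30846/36637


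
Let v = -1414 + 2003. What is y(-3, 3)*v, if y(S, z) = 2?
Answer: 1178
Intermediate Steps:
v = 589
y(-3, 3)*v = 2*589 = 1178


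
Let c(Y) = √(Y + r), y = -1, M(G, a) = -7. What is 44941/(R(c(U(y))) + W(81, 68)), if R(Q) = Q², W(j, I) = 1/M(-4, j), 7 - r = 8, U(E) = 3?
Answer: 24199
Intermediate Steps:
r = -1 (r = 7 - 1*8 = 7 - 8 = -1)
W(j, I) = -⅐ (W(j, I) = 1/(-7) = -⅐)
c(Y) = √(-1 + Y) (c(Y) = √(Y - 1) = √(-1 + Y))
44941/(R(c(U(y))) + W(81, 68)) = 44941/((√(-1 + 3))² - ⅐) = 44941/((√2)² - ⅐) = 44941/(2 - ⅐) = 44941/(13/7) = 44941*(7/13) = 24199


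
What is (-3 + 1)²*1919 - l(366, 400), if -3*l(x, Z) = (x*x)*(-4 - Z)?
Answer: -18031732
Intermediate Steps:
l(x, Z) = -x²*(-4 - Z)/3 (l(x, Z) = -x*x*(-4 - Z)/3 = -x²*(-4 - Z)/3)
(-3 + 1)²*1919 - l(366, 400) = (-3 + 1)²*1919 - 366²*(4 + 400)/3 = (-2)²*1919 - 133956*404/3 = 4*1919 - 1*18039408 = 7676 - 18039408 = -18031732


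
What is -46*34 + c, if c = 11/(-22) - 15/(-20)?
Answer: -6255/4 ≈ -1563.8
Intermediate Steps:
c = 1/4 (c = 11*(-1/22) - 15*(-1/20) = -1/2 + 3/4 = 1/4 ≈ 0.25000)
-46*34 + c = -46*34 + 1/4 = -1564 + 1/4 = -6255/4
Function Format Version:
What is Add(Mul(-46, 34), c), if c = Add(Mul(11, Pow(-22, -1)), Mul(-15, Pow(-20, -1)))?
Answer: Rational(-6255, 4) ≈ -1563.8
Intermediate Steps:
c = Rational(1, 4) (c = Add(Mul(11, Rational(-1, 22)), Mul(-15, Rational(-1, 20))) = Add(Rational(-1, 2), Rational(3, 4)) = Rational(1, 4) ≈ 0.25000)
Add(Mul(-46, 34), c) = Add(Mul(-46, 34), Rational(1, 4)) = Add(-1564, Rational(1, 4)) = Rational(-6255, 4)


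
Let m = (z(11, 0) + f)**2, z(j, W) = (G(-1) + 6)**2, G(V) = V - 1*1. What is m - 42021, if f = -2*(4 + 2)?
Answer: -42005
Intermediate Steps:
G(V) = -1 + V (G(V) = V - 1 = -1 + V)
z(j, W) = 16 (z(j, W) = ((-1 - 1) + 6)**2 = (-2 + 6)**2 = 4**2 = 16)
f = -12 (f = -2*6 = -12)
m = 16 (m = (16 - 12)**2 = 4**2 = 16)
m - 42021 = 16 - 42021 = -42005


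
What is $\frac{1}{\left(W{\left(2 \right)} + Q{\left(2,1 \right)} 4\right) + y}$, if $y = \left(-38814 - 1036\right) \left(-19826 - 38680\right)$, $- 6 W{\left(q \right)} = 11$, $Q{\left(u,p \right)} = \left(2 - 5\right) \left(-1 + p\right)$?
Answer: $\frac{6}{13988784589} \approx 4.2892 \cdot 10^{-10}$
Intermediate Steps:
$Q{\left(u,p \right)} = 3 - 3 p$ ($Q{\left(u,p \right)} = - 3 \left(-1 + p\right) = 3 - 3 p$)
$W{\left(q \right)} = - \frac{11}{6}$ ($W{\left(q \right)} = \left(- \frac{1}{6}\right) 11 = - \frac{11}{6}$)
$y = 2331464100$ ($y = \left(-39850\right) \left(-58506\right) = 2331464100$)
$\frac{1}{\left(W{\left(2 \right)} + Q{\left(2,1 \right)} 4\right) + y} = \frac{1}{\left(- \frac{11}{6} + \left(3 - 3\right) 4\right) + 2331464100} = \frac{1}{\left(- \frac{11}{6} + 0 \cdot 4\right) + 2331464100} = \frac{1}{\left(- \frac{11}{6} + 0\right) + 2331464100} = \frac{1}{- \frac{11}{6} + 2331464100} = \frac{1}{\frac{13988784589}{6}} = \frac{6}{13988784589}$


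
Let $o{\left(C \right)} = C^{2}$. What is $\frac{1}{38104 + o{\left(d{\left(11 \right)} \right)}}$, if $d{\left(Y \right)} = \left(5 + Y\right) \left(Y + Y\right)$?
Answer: $\frac{1}{162008} \approx 6.1725 \cdot 10^{-6}$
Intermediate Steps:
$d{\left(Y \right)} = 2 Y \left(5 + Y\right)$ ($d{\left(Y \right)} = \left(5 + Y\right) 2 Y = 2 Y \left(5 + Y\right)$)
$\frac{1}{38104 + o{\left(d{\left(11 \right)} \right)}} = \frac{1}{38104 + \left(2 \cdot 11 \left(5 + 11\right)\right)^{2}} = \frac{1}{38104 + \left(2 \cdot 11 \cdot 16\right)^{2}} = \frac{1}{38104 + 352^{2}} = \frac{1}{38104 + 123904} = \frac{1}{162008}$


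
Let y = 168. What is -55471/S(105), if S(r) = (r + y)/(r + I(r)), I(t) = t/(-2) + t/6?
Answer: -42670/3 ≈ -14223.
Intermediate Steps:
I(t) = -t/3 (I(t) = t*(-½) + t*(⅙) = -t/2 + t/6 = -t/3)
S(r) = 3*(168 + r)/(2*r) (S(r) = (r + 168)/(r - r/3) = (168 + r)/((2*r/3)) = (168 + r)*(3/(2*r)) = 3*(168 + r)/(2*r))
-55471/S(105) = -55471/(3/2 + 252/105) = -55471/(3/2 + 252*(1/105)) = -55471/(3/2 + 12/5) = -55471/39/10 = -55471*10/39 = -42670/3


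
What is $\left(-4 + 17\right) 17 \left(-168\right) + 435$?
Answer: $-36693$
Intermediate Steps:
$\left(-4 + 17\right) 17 \left(-168\right) + 435 = 13 \cdot 17 \left(-168\right) + 435 = 221 \left(-168\right) + 435 = -37128 + 435 = -36693$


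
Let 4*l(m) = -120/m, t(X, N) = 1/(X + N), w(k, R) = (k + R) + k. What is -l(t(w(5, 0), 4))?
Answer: 420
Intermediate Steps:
w(k, R) = R + 2*k (w(k, R) = (R + k) + k = R + 2*k)
t(X, N) = 1/(N + X)
l(m) = -30/m (l(m) = (-120/m)/4 = -30/m)
-l(t(w(5, 0), 4)) = -(-30)/(1/(4 + (0 + 2*5))) = -(-30)/(1/(4 + (0 + 10))) = -(-30)/(1/(4 + 10)) = -(-30)/(1/14) = -(-30)/1/14 = -(-30)*14 = -1*(-420) = 420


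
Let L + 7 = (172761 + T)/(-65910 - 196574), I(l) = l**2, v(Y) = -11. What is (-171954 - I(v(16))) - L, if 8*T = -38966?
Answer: -180659716087/1049936 ≈ -1.7207e+5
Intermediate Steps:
T = -19483/4 (T = (1/8)*(-38966) = -19483/4 ≈ -4870.8)
L = -8021113/1049936 (L = -7 + (172761 - 19483/4)/(-65910 - 196574) = -7 + (671561/4)/(-262484) = -7 + (671561/4)*(-1/262484) = -7 - 671561/1049936 = -8021113/1049936 ≈ -7.6396)
(-171954 - I(v(16))) - L = (-171954 - 1*(-11)**2) - 1*(-8021113/1049936) = (-171954 - 1*121) + 8021113/1049936 = (-171954 - 121) + 8021113/1049936 = -172075 + 8021113/1049936 = -180659716087/1049936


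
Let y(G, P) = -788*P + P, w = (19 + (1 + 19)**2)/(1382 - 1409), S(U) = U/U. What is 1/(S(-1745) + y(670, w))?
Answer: 27/329780 ≈ 8.1873e-5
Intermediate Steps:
S(U) = 1
w = -419/27 (w = (19 + 20**2)/(-27) = (19 + 400)*(-1/27) = 419*(-1/27) = -419/27 ≈ -15.519)
y(G, P) = -787*P
1/(S(-1745) + y(670, w)) = 1/(1 - 787*(-419/27)) = 1/(1 + 329753/27) = 1/(329780/27) = 27/329780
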